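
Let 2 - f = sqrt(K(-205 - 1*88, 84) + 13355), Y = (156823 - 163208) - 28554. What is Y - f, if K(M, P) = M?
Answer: -34941 + sqrt(13062) ≈ -34827.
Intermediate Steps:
Y = -34939 (Y = -6385 - 28554 = -34939)
f = 2 - sqrt(13062) (f = 2 - sqrt((-205 - 1*88) + 13355) = 2 - sqrt((-205 - 88) + 13355) = 2 - sqrt(-293 + 13355) = 2 - sqrt(13062) ≈ -112.29)
Y - f = -34939 - (2 - sqrt(13062)) = -34939 + (-2 + sqrt(13062)) = -34941 + sqrt(13062)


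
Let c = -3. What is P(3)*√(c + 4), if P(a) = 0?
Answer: 0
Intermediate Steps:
P(3)*√(c + 4) = 0*√(-3 + 4) = 0*√1 = 0*1 = 0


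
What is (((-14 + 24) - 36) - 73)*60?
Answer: -5940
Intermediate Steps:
(((-14 + 24) - 36) - 73)*60 = ((10 - 36) - 73)*60 = (-26 - 73)*60 = -99*60 = -5940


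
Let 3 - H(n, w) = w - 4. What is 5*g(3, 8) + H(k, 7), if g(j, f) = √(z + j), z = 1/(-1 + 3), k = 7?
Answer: 5*√14/2 ≈ 9.3541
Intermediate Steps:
z = ½ (z = 1/2 = ½ ≈ 0.50000)
H(n, w) = 7 - w (H(n, w) = 3 - (w - 4) = 3 - (-4 + w) = 3 + (4 - w) = 7 - w)
g(j, f) = √(½ + j)
5*g(3, 8) + H(k, 7) = 5*(√(2 + 4*3)/2) + (7 - 1*7) = 5*(√(2 + 12)/2) + (7 - 7) = 5*(√14/2) + 0 = 5*√14/2 + 0 = 5*√14/2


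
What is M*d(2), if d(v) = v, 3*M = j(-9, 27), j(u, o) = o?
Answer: 18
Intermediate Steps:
M = 9 (M = (⅓)*27 = 9)
M*d(2) = 9*2 = 18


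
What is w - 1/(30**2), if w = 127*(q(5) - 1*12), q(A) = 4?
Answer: -914401/900 ≈ -1016.0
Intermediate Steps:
w = -1016 (w = 127*(4 - 1*12) = 127*(4 - 12) = 127*(-8) = -1016)
w - 1/(30**2) = -1016 - 1/(30**2) = -1016 - 1/900 = -914401/900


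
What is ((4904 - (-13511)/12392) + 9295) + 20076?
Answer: 424749311/12392 ≈ 34276.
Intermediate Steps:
((4904 - (-13511)/12392) + 9295) + 20076 = ((4904 - 1*(-13511/12392)) + 9295) + 20076 = ((4904 + 13511/12392) + 9295) + 20076 = (60783879/12392 + 9295) + 20076 = 175967519/12392 + 20076 = 424749311/12392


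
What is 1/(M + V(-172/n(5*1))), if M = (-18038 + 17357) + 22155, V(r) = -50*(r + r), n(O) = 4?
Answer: 1/25774 ≈ 3.8799e-5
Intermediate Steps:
V(r) = -100*r
M = 21474 (M = -681 + 22155 = 21474)
1/(M + V(-172/n(5*1))) = 1/(21474 - (-17200)/4) = 1/(21474 - 100*(-43)) = 1/(21474 + 4300) = 1/25774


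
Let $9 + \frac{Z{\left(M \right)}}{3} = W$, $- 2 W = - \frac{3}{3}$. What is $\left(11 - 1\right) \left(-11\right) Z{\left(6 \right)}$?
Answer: $2805$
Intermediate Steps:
$W = \frac{1}{2}$ ($W = - \frac{\left(-3\right) \frac{1}{3}}{2} = \left(- \frac{1}{2}\right) \left(-1\right) = \frac{1}{2} \approx 0.5$)
$Z{\left(M \right)} = - \frac{51}{2}$ ($Z{\left(M \right)} = -27 + 3 \cdot \frac{1}{2} = -27 + \frac{3}{2} = - \frac{51}{2}$)
$\left(11 - 1\right) \left(-11\right) Z{\left(6 \right)} = \left(11 - 1\right) \left(-11\right) \left(- \frac{51}{2}\right) = 10 \left(-11\right) \left(- \frac{51}{2}\right) = \left(-110\right) \left(- \frac{51}{2}\right) = 2805$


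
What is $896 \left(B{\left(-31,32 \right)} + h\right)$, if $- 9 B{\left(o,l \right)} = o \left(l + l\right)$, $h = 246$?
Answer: $\frac{3761408}{9} \approx 4.1793 \cdot 10^{5}$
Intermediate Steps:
$B{\left(o,l \right)} = - \frac{2 l o}{9}$ ($B{\left(o,l \right)} = - \frac{o \left(l + l\right)}{9} = - \frac{o 2 l}{9} = - \frac{2 l o}{9}$)
$896 \left(B{\left(-31,32 \right)} + h\right) = 896 \left(\left(- \frac{2}{9}\right) 32 \left(-31\right) + 246\right) = 896 \left(\frac{1984}{9} + 246\right) = 896 \cdot \frac{4198}{9} = \frac{3761408}{9}$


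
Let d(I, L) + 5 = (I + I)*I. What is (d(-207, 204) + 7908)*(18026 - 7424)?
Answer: 992357802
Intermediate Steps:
d(I, L) = -5 + 2*I² (d(I, L) = -5 + (I + I)*I = -5 + (2*I)*I = -5 + 2*I²)
(d(-207, 204) + 7908)*(18026 - 7424) = ((-5 + 2*(-207)²) + 7908)*(18026 - 7424) = ((-5 + 2*42849) + 7908)*10602 = ((-5 + 85698) + 7908)*10602 = (85693 + 7908)*10602 = 93601*10602 = 992357802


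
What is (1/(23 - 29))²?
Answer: 1/36 ≈ 0.027778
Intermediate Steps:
(1/(23 - 29))² = (1/(-6))² = (-⅙)² = 1/36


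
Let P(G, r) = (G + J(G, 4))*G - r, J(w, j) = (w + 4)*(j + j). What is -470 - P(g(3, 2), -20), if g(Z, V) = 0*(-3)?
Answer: -490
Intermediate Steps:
g(Z, V) = 0
J(w, j) = 2*j*(4 + w) (J(w, j) = (4 + w)*(2*j) = 2*j*(4 + w))
P(G, r) = -r + G*(32 + 9*G) (P(G, r) = (G + 2*4*(4 + G))*G - r = (G + (32 + 8*G))*G - r = (32 + 9*G)*G - r = G*(32 + 9*G) - r = -r + G*(32 + 9*G))
-470 - P(g(3, 2), -20) = -470 - (-1*(-20) + 9*0**2 + 32*0) = -470 - (20 + 9*0 + 0) = -470 - (20 + 0 + 0) = -470 - 1*20 = -470 - 20 = -490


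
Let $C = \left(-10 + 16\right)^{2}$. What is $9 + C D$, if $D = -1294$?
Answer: $-46575$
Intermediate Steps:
$C = 36$ ($C = 6^{2} = 36$)
$9 + C D = 9 + 36 \left(-1294\right) = 9 - 46584 = -46575$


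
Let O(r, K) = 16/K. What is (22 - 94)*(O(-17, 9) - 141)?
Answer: 10024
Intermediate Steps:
(22 - 94)*(O(-17, 9) - 141) = (22 - 94)*(16/9 - 141) = -72*(16*(1/9) - 141) = -72*(16/9 - 141) = -72*(-1253/9) = 10024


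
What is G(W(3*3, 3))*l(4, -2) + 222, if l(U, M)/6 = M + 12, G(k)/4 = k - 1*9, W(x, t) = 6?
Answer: -498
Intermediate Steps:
G(k) = -36 + 4*k (G(k) = 4*(k - 1*9) = 4*(k - 9) = 4*(-9 + k) = -36 + 4*k)
l(U, M) = 72 + 6*M (l(U, M) = 6*(M + 12) = 6*(12 + M) = 72 + 6*M)
G(W(3*3, 3))*l(4, -2) + 222 = (-36 + 4*6)*(72 + 6*(-2)) + 222 = (-36 + 24)*(72 - 12) + 222 = -12*60 + 222 = -720 + 222 = -498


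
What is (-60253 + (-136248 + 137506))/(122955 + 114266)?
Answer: -58995/237221 ≈ -0.24869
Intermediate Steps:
(-60253 + (-136248 + 137506))/(122955 + 114266) = (-60253 + 1258)/237221 = -58995*1/237221 = -58995/237221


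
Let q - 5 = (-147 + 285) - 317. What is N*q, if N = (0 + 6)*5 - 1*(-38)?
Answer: -11832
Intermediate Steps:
N = 68 (N = 6*5 + 38 = 30 + 38 = 68)
q = -174 (q = 5 + ((-147 + 285) - 317) = 5 + (138 - 317) = 5 - 179 = -174)
N*q = 68*(-174) = -11832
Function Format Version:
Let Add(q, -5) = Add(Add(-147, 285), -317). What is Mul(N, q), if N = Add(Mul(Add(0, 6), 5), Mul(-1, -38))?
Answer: -11832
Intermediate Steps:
N = 68 (N = Add(Mul(6, 5), 38) = Add(30, 38) = 68)
q = -174 (q = Add(5, Add(Add(-147, 285), -317)) = Add(5, Add(138, -317)) = Add(5, -179) = -174)
Mul(N, q) = Mul(68, -174) = -11832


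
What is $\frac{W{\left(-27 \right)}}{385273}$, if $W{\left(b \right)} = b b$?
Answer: $\frac{729}{385273} \approx 0.0018922$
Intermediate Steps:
$W{\left(b \right)} = b^{2}$
$\frac{W{\left(-27 \right)}}{385273} = \frac{\left(-27\right)^{2}}{385273} = 729 \cdot \frac{1}{385273} = \frac{729}{385273}$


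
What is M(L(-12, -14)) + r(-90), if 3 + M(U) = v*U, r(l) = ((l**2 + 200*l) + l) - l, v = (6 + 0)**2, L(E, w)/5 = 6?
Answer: -8823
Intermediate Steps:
L(E, w) = 30 (L(E, w) = 5*6 = 30)
v = 36 (v = 6**2 = 36)
r(l) = l**2 + 200*l (r(l) = (l**2 + 201*l) - l = l**2 + 200*l)
M(U) = -3 + 36*U
M(L(-12, -14)) + r(-90) = (-3 + 36*30) - 90*(200 - 90) = (-3 + 1080) - 90*110 = 1077 - 9900 = -8823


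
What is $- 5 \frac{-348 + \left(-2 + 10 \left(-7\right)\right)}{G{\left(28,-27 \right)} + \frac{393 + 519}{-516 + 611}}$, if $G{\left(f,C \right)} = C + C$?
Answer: $- \frac{1750}{37} \approx -47.297$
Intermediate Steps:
$G{\left(f,C \right)} = 2 C$
$- 5 \frac{-348 + \left(-2 + 10 \left(-7\right)\right)}{G{\left(28,-27 \right)} + \frac{393 + 519}{-516 + 611}} = - 5 \frac{-348 + \left(-2 + 10 \left(-7\right)\right)}{2 \left(-27\right) + \frac{393 + 519}{-516 + 611}} = - 5 \frac{-348 - 72}{-54 + \frac{912}{95}} = - 5 \frac{-348 - 72}{-54 + 912 \cdot \frac{1}{95}} = - 5 \left(- \frac{420}{-54 + \frac{48}{5}}\right) = - 5 \left(- \frac{420}{- \frac{222}{5}}\right) = - 5 \left(\left(-420\right) \left(- \frac{5}{222}\right)\right) = \left(-5\right) \frac{350}{37} = - \frac{1750}{37}$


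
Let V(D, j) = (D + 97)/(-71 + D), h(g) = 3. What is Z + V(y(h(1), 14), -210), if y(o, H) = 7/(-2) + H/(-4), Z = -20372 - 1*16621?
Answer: -480924/13 ≈ -36994.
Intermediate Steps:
Z = -36993 (Z = -20372 - 16621 = -36993)
y(o, H) = -7/2 - H/4 (y(o, H) = 7*(-1/2) + H*(-1/4) = -7/2 - H/4)
V(D, j) = (97 + D)/(-71 + D)
Z + V(y(h(1), 14), -210) = -36993 + (97 + (-7/2 - 1/4*14))/(-71 + (-7/2 - 1/4*14)) = -36993 + (97 + (-7/2 - 7/2))/(-71 + (-7/2 - 7/2)) = -36993 + (97 - 7)/(-71 - 7) = -36993 + 90/(-78) = -36993 - 1/78*90 = -36993 - 15/13 = -480924/13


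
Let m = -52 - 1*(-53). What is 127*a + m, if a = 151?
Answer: 19178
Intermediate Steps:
m = 1 (m = -52 + 53 = 1)
127*a + m = 127*151 + 1 = 19177 + 1 = 19178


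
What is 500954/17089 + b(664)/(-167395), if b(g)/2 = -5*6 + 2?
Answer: 83858151814/2860613155 ≈ 29.315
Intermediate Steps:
b(g) = -56 (b(g) = 2*(-5*6 + 2) = 2*(-30 + 2) = 2*(-28) = -56)
500954/17089 + b(664)/(-167395) = 500954/17089 - 56/(-167395) = 500954*(1/17089) - 56*(-1/167395) = 500954/17089 + 56/167395 = 83858151814/2860613155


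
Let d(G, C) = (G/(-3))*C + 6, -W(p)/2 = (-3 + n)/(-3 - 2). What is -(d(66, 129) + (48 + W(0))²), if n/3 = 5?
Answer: 1104/25 ≈ 44.160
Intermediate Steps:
n = 15 (n = 3*5 = 15)
W(p) = 24/5 (W(p) = -2*(-3 + 15)/(-3 - 2) = -24/(-5) = -24*(-1)/5 = -2*(-12/5) = 24/5)
d(G, C) = 6 - C*G/3 (d(G, C) = (G*(-⅓))*C + 6 = (-G/3)*C + 6 = -C*G/3 + 6 = 6 - C*G/3)
-(d(66, 129) + (48 + W(0))²) = -((6 - ⅓*129*66) + (48 + 24/5)²) = -((6 - 2838) + (264/5)²) = -(-2832 + 69696/25) = -1*(-1104/25) = 1104/25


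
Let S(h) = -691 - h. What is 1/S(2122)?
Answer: -1/2813 ≈ -0.00035549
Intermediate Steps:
1/S(2122) = 1/(-691 - 1*2122) = 1/(-691 - 2122) = 1/(-2813) = -1/2813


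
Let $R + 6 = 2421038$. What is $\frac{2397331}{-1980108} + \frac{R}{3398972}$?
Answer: $- \frac{838639028069}{1682582912244} \approx -0.49842$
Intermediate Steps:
$R = 2421032$ ($R = -6 + 2421038 = 2421032$)
$\frac{2397331}{-1980108} + \frac{R}{3398972} = \frac{2397331}{-1980108} + \frac{2421032}{3398972} = 2397331 \left(- \frac{1}{1980108}\right) + 2421032 \cdot \frac{1}{3398972} = - \frac{2397331}{1980108} + \frac{605258}{849743} = - \frac{838639028069}{1682582912244}$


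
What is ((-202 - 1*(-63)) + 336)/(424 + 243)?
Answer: 197/667 ≈ 0.29535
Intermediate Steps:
((-202 - 1*(-63)) + 336)/(424 + 243) = ((-202 + 63) + 336)/667 = (-139 + 336)*(1/667) = 197*(1/667) = 197/667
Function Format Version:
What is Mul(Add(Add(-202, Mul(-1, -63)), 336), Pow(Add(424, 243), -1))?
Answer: Rational(197, 667) ≈ 0.29535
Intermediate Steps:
Mul(Add(Add(-202, Mul(-1, -63)), 336), Pow(Add(424, 243), -1)) = Mul(Add(Add(-202, 63), 336), Pow(667, -1)) = Mul(Add(-139, 336), Rational(1, 667)) = Mul(197, Rational(1, 667)) = Rational(197, 667)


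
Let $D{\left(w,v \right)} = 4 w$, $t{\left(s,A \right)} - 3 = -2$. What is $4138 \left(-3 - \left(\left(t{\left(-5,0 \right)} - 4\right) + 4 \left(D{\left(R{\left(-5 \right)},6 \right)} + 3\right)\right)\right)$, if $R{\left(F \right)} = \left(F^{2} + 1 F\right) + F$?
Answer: $-1042776$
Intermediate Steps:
$t{\left(s,A \right)} = 1$ ($t{\left(s,A \right)} = 3 - 2 = 1$)
$R{\left(F \right)} = F^{2} + 2 F$ ($R{\left(F \right)} = \left(F^{2} + F\right) + F = \left(F + F^{2}\right) + F = F^{2} + 2 F$)
$4138 \left(-3 - \left(\left(t{\left(-5,0 \right)} - 4\right) + 4 \left(D{\left(R{\left(-5 \right)},6 \right)} + 3\right)\right)\right) = 4138 \left(-3 - \left(\left(1 - 4\right) + 4 \left(4 \left(- 5 \left(2 - 5\right)\right) + 3\right)\right)\right) = 4138 \left(-3 - \left(-3 + 4 \left(4 \left(\left(-5\right) \left(-3\right)\right) + 3\right)\right)\right) = 4138 \left(-3 - \left(-3 + 4 \left(4 \cdot 15 + 3\right)\right)\right) = 4138 \left(-3 - \left(-3 + 4 \left(60 + 3\right)\right)\right) = 4138 \left(-3 - \left(-3 + 4 \cdot 63\right)\right) = 4138 \left(-3 - \left(-3 + 252\right)\right) = 4138 \left(-3 - 249\right) = 4138 \left(-252\right) = -1042776$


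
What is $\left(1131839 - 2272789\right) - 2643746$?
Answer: $-3784696$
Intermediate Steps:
$\left(1131839 - 2272789\right) - 2643746 = -1140950 - 2643746 = -3784696$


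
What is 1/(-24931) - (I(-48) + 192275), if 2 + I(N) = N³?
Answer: -2036389012/24931 ≈ -81681.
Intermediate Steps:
I(N) = -2 + N³
1/(-24931) - (I(-48) + 192275) = 1/(-24931) - ((-2 + (-48)³) + 192275) = -1/24931 - ((-2 - 110592) + 192275) = -1/24931 - (-110594 + 192275) = -1/24931 - 1*81681 = -1/24931 - 81681 = -2036389012/24931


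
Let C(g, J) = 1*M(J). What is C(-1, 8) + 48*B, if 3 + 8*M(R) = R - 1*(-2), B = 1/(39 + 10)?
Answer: 727/392 ≈ 1.8546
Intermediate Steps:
B = 1/49 ≈ 0.020408
M(R) = -1/8 + R/8 (M(R) = -3/8 + (R - 1*(-2))/8 = -3/8 + (R + 2)/8 = -3/8 + (2 + R)/8 = -3/8 + (1/4 + R/8) = -1/8 + R/8)
C(g, J) = -1/8 + J/8 (C(g, J) = 1*(-1/8 + J/8) = -1/8 + J/8)
C(-1, 8) + 48*B = (-1/8 + (1/8)*8) + 48*(1/49) = (-1/8 + 1) + 48/49 = 7/8 + 48/49 = 727/392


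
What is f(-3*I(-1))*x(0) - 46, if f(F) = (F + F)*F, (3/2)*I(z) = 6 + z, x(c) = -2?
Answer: -446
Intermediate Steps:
I(z) = 4 + 2*z/3 (I(z) = 2*(6 + z)/3 = 4 + 2*z/3)
f(F) = 2*F**2 (f(F) = (2*F)*F = 2*F**2)
f(-3*I(-1))*x(0) - 46 = (2*(-3*(4 + (2/3)*(-1)))**2)*(-2) - 46 = (2*(-3*(4 - 2/3))**2)*(-2) - 46 = (2*(-3*10/3)**2)*(-2) - 46 = (2*(-10)**2)*(-2) - 46 = (2*100)*(-2) - 46 = 200*(-2) - 46 = -400 - 46 = -446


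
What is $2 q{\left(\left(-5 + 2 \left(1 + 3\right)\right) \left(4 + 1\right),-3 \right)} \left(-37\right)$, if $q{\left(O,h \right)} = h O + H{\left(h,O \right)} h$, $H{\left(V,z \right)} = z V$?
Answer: $-6660$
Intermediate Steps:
$H{\left(V,z \right)} = V z$
$q{\left(O,h \right)} = O h + O h^{2}$ ($q{\left(O,h \right)} = h O + h O h = O h + O h h = O h + O h^{2}$)
$2 q{\left(\left(-5 + 2 \left(1 + 3\right)\right) \left(4 + 1\right),-3 \right)} \left(-37\right) = 2 \left(-5 + 2 \left(1 + 3\right)\right) \left(4 + 1\right) \left(-3\right) \left(1 - 3\right) \left(-37\right) = 2 \left(-5 + 2 \cdot 4\right) 5 \left(-3\right) \left(-2\right) \left(-37\right) = 2 \left(-5 + 8\right) 5 \left(-3\right) \left(-2\right) \left(-37\right) = 2 \cdot 3 \cdot 5 \left(-3\right) \left(-2\right) \left(-37\right) = 2 \cdot 15 \left(-3\right) \left(-2\right) \left(-37\right) = 2 \cdot 90 \left(-37\right) = 180 \left(-37\right) = -6660$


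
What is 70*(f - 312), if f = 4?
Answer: -21560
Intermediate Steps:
70*(f - 312) = 70*(4 - 312) = 70*(-308) = -21560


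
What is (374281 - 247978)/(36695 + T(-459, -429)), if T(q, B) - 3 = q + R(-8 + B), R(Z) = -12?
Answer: 126303/36227 ≈ 3.4864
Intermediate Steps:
T(q, B) = -9 + q (T(q, B) = 3 + (q - 12) = 3 + (-12 + q) = -9 + q)
(374281 - 247978)/(36695 + T(-459, -429)) = (374281 - 247978)/(36695 + (-9 - 459)) = 126303/(36695 - 468) = 126303/36227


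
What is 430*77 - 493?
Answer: 32617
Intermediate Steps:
430*77 - 493 = 33110 - 493 = 32617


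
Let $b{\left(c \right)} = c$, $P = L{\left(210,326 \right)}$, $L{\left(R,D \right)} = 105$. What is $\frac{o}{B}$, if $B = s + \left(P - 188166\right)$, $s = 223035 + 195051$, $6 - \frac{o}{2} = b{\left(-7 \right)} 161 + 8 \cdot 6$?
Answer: $\frac{434}{46005} \approx 0.0094338$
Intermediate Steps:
$P = 105$
$o = 2170$ ($o = 12 - 2 \left(\left(-7\right) 161 + 8 \cdot 6\right) = 12 - 2 \left(-1127 + 48\right) = 12 - -2158 = 12 + 2158 = 2170$)
$s = 418086$
$B = 230025$ ($B = 418086 + \left(105 - 188166\right) = 418086 - 188061 = 230025$)
$\frac{o}{B} = \frac{2170}{230025} = 2170 \cdot \frac{1}{230025} = \frac{434}{46005}$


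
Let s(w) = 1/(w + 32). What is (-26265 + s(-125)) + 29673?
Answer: 316943/93 ≈ 3408.0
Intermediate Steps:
s(w) = 1/(32 + w)
(-26265 + s(-125)) + 29673 = (-26265 + 1/(32 - 125)) + 29673 = (-26265 + 1/(-93)) + 29673 = (-26265 - 1/93) + 29673 = -2442646/93 + 29673 = 316943/93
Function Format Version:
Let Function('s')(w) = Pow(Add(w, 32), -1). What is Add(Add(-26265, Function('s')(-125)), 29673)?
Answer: Rational(316943, 93) ≈ 3408.0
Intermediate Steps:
Function('s')(w) = Pow(Add(32, w), -1)
Add(Add(-26265, Function('s')(-125)), 29673) = Add(Add(-26265, Pow(Add(32, -125), -1)), 29673) = Add(Add(-26265, Pow(-93, -1)), 29673) = Add(Add(-26265, Rational(-1, 93)), 29673) = Add(Rational(-2442646, 93), 29673) = Rational(316943, 93)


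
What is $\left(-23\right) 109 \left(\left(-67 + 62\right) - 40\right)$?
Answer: $112815$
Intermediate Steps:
$\left(-23\right) 109 \left(\left(-67 + 62\right) - 40\right) = - 2507 \left(-5 - 40\right) = \left(-2507\right) \left(-45\right) = 112815$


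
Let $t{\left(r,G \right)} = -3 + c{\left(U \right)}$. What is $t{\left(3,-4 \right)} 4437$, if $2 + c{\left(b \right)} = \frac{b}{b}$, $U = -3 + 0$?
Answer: $-17748$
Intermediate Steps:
$U = -3$
$c{\left(b \right)} = -1$ ($c{\left(b \right)} = -2 + \frac{b}{b} = -2 + 1 = -1$)
$t{\left(r,G \right)} = -4$ ($t{\left(r,G \right)} = -3 - 1 = -4$)
$t{\left(3,-4 \right)} 4437 = \left(-4\right) 4437 = -17748$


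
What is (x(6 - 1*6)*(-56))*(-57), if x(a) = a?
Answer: 0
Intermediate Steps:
(x(6 - 1*6)*(-56))*(-57) = ((6 - 1*6)*(-56))*(-57) = ((6 - 6)*(-56))*(-57) = (0*(-56))*(-57) = 0*(-57) = 0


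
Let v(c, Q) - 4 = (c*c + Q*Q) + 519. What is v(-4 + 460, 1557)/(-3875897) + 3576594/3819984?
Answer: 90609702813/352520583944 ≈ 0.25703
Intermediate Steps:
v(c, Q) = 523 + Q**2 + c**2 (v(c, Q) = 4 + ((c*c + Q*Q) + 519) = 4 + ((c**2 + Q**2) + 519) = 4 + ((Q**2 + c**2) + 519) = 4 + (519 + Q**2 + c**2) = 523 + Q**2 + c**2)
v(-4 + 460, 1557)/(-3875897) + 3576594/3819984 = (523 + 1557**2 + (-4 + 460)**2)/(-3875897) + 3576594/3819984 = (523 + 2424249 + 456**2)*(-1/3875897) + 3576594*(1/3819984) = (523 + 2424249 + 207936)*(-1/3875897) + 85157/90952 = 2632708*(-1/3875897) + 85157/90952 = -2632708/3875897 + 85157/90952 = 90609702813/352520583944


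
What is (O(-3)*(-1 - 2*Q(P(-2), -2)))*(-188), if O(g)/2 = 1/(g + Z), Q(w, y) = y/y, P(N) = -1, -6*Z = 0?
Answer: -376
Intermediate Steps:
Z = 0 (Z = -1/6*0 = 0)
Q(w, y) = 1
O(g) = 2/g (O(g) = 2/(g + 0) = 2/g)
(O(-3)*(-1 - 2*Q(P(-2), -2)))*(-188) = ((2/(-3))*(-1 - 2*1))*(-188) = ((2*(-1/3))*(-1 - 2))*(-188) = -2/3*(-3)*(-188) = 2*(-188) = -376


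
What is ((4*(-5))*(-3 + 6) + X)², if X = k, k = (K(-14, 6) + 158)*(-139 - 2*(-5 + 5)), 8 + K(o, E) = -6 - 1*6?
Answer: 370254564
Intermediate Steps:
K(o, E) = -20 (K(o, E) = -8 + (-6 - 1*6) = -8 + (-6 - 6) = -8 - 12 = -20)
k = -19182 (k = (-20 + 158)*(-139 - 2*(-5 + 5)) = 138*(-139 - 2*0) = 138*(-139 + 0) = 138*(-139) = -19182)
X = -19182
((4*(-5))*(-3 + 6) + X)² = ((4*(-5))*(-3 + 6) - 19182)² = (-20*3 - 19182)² = (-60 - 19182)² = (-19242)² = 370254564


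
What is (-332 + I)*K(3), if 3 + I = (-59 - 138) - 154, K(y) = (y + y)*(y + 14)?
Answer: -69972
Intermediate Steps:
K(y) = 2*y*(14 + y) (K(y) = (2*y)*(14 + y) = 2*y*(14 + y))
I = -354 (I = -3 + ((-59 - 138) - 154) = -3 + (-197 - 154) = -3 - 351 = -354)
(-332 + I)*K(3) = (-332 - 354)*(2*3*(14 + 3)) = -1372*3*17 = -686*102 = -69972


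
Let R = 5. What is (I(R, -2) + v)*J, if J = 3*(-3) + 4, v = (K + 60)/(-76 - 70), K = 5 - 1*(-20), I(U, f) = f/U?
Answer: 717/146 ≈ 4.9110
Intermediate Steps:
K = 25 (K = 5 + 20 = 25)
v = -85/146 (v = (25 + 60)/(-76 - 70) = 85/(-146) = 85*(-1/146) = -85/146 ≈ -0.58219)
J = -5 (J = -9 + 4 = -5)
(I(R, -2) + v)*J = (-2/5 - 85/146)*(-5) = -717/730*(-5) = 717/146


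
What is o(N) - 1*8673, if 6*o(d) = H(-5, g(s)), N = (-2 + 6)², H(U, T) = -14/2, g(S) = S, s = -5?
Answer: -52045/6 ≈ -8674.2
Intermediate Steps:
H(U, T) = -7 (H(U, T) = -14*½ = -7)
N = 16 (N = 4² = 16)
o(d) = -7/6 (o(d) = (⅙)*(-7) = -7/6)
o(N) - 1*8673 = -7/6 - 1*8673 = -7/6 - 8673 = -52045/6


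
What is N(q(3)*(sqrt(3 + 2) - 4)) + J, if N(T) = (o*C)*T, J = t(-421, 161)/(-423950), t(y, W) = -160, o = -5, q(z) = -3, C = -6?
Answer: 15262216/42395 - 90*sqrt(5) ≈ 158.75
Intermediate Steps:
J = 16/42395 (J = -160/(-423950) = -160*(-1/423950) = 16/42395 ≈ 0.00037740)
N(T) = 30*T (N(T) = (-5*(-6))*T = 30*T)
N(q(3)*(sqrt(3 + 2) - 4)) + J = 30*(-3*(sqrt(3 + 2) - 4)) + 16/42395 = 30*(-3*(sqrt(5) - 4)) + 16/42395 = 30*(-3*(-4 + sqrt(5))) + 16/42395 = 30*(12 - 3*sqrt(5)) + 16/42395 = (360 - 90*sqrt(5)) + 16/42395 = 15262216/42395 - 90*sqrt(5)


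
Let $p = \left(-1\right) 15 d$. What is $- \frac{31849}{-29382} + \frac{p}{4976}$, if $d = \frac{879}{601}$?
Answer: $\frac{47429726677}{43934552016} \approx 1.0796$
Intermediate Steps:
$d = \frac{879}{601}$ ($d = 879 \cdot \frac{1}{601} = \frac{879}{601} \approx 1.4626$)
$p = - \frac{13185}{601}$ ($p = \left(-1\right) 15 \cdot \frac{879}{601} = \left(-15\right) \frac{879}{601} = - \frac{13185}{601} \approx -21.938$)
$- \frac{31849}{-29382} + \frac{p}{4976} = - \frac{31849}{-29382} - \frac{13185}{601 \cdot 4976} = \left(-31849\right) \left(- \frac{1}{29382}\right) - \frac{13185}{2990576} = \frac{31849}{29382} - \frac{13185}{2990576} = \frac{47429726677}{43934552016}$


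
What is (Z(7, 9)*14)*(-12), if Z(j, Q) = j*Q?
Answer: -10584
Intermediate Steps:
Z(j, Q) = Q*j
(Z(7, 9)*14)*(-12) = ((9*7)*14)*(-12) = (63*14)*(-12) = 882*(-12) = -10584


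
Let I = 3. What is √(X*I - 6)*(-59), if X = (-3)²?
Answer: -59*√21 ≈ -270.37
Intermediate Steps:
X = 9
√(X*I - 6)*(-59) = √(9*3 - 6)*(-59) = √(27 - 6)*(-59) = √21*(-59) = -59*√21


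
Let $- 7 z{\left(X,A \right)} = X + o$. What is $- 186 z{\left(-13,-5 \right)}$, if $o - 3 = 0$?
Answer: $- \frac{1860}{7} \approx -265.71$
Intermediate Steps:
$o = 3$ ($o = 3 + 0 = 3$)
$z{\left(X,A \right)} = - \frac{3}{7} - \frac{X}{7}$ ($z{\left(X,A \right)} = - \frac{X + 3}{7} = - \frac{3 + X}{7} = - \frac{3}{7} - \frac{X}{7}$)
$- 186 z{\left(-13,-5 \right)} = - 186 \left(- \frac{3}{7} - - \frac{13}{7}\right) = - 186 \left(- \frac{3}{7} + \frac{13}{7}\right) = \left(-186\right) \frac{10}{7} = - \frac{1860}{7}$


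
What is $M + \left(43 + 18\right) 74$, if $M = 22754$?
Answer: $27268$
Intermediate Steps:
$M + \left(43 + 18\right) 74 = 22754 + \left(43 + 18\right) 74 = 22754 + 61 \cdot 74 = 22754 + 4514 = 27268$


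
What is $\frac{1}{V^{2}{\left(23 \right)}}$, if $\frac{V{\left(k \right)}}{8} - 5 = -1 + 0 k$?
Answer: $\frac{1}{1024} \approx 0.00097656$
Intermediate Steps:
$V{\left(k \right)} = 32$ ($V{\left(k \right)} = 40 + 8 \left(-1 + 0 k\right) = 40 + 8 \left(-1 + 0\right) = 40 + 8 \left(-1\right) = 40 - 8 = 32$)
$\frac{1}{V^{2}{\left(23 \right)}} = \frac{1}{32^{2}} = \frac{1}{1024}$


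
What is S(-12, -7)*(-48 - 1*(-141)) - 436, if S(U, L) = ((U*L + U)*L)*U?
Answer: 562028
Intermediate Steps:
S(U, L) = L*U*(U + L*U) (S(U, L) = ((L*U + U)*L)*U = ((U + L*U)*L)*U = (L*(U + L*U))*U = L*U*(U + L*U))
S(-12, -7)*(-48 - 1*(-141)) - 436 = (-7*(-12)²*(1 - 7))*(-48 - 1*(-141)) - 436 = (-7*144*(-6))*(-48 + 141) - 436 = 6048*93 - 436 = 562464 - 436 = 562028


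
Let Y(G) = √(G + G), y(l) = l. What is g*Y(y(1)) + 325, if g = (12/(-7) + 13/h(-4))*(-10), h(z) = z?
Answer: 325 + 695*√2/14 ≈ 395.21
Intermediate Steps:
Y(G) = √2*√G (Y(G) = √(2*G) = √2*√G)
g = 695/14 (g = (12/(-7) + 13/(-4))*(-10) = (12*(-⅐) + 13*(-¼))*(-10) = (-12/7 - 13/4)*(-10) = -139/28*(-10) = 695/14 ≈ 49.643)
g*Y(y(1)) + 325 = 695*(√2*√1)/14 + 325 = 695*(√2*1)/14 + 325 = 695*√2/14 + 325 = 325 + 695*√2/14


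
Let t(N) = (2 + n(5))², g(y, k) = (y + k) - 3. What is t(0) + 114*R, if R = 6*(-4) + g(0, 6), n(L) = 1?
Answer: -2385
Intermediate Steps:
g(y, k) = -3 + k + y (g(y, k) = (k + y) - 3 = -3 + k + y)
t(N) = 9 (t(N) = (2 + 1)² = 3² = 9)
R = -21 (R = 6*(-4) + (-3 + 6 + 0) = -24 + 3 = -21)
t(0) + 114*R = 9 + 114*(-21) = 9 - 2394 = -2385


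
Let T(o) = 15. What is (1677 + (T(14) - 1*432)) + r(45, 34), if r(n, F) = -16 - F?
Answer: 1210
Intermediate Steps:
(1677 + (T(14) - 1*432)) + r(45, 34) = (1677 + (15 - 1*432)) + (-16 - 1*34) = (1677 + (15 - 432)) + (-16 - 34) = (1677 - 417) - 50 = 1260 - 50 = 1210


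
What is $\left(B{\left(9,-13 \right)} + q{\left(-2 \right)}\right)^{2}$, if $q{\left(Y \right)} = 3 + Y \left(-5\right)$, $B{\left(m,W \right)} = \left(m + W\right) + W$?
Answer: $16$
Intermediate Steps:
$B{\left(m,W \right)} = m + 2 W$ ($B{\left(m,W \right)} = \left(W + m\right) + W = m + 2 W$)
$q{\left(Y \right)} = 3 - 5 Y$
$\left(B{\left(9,-13 \right)} + q{\left(-2 \right)}\right)^{2} = \left(\left(9 + 2 \left(-13\right)\right) + \left(3 - -10\right)\right)^{2} = \left(\left(9 - 26\right) + \left(3 + 10\right)\right)^{2} = \left(-17 + 13\right)^{2} = \left(-4\right)^{2} = 16$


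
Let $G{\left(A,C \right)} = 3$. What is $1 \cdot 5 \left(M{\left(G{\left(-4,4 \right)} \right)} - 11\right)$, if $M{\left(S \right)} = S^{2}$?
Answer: $-10$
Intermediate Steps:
$1 \cdot 5 \left(M{\left(G{\left(-4,4 \right)} \right)} - 11\right) = 1 \cdot 5 \left(3^{2} - 11\right) = 5 \left(9 - 11\right) = 5 \left(-2\right) = -10$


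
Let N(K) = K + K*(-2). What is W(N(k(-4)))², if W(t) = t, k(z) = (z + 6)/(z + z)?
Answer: 1/16 ≈ 0.062500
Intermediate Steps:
k(z) = (6 + z)/(2*z) (k(z) = (6 + z)/((2*z)) = (6 + z)*(1/(2*z)) = (6 + z)/(2*z))
N(K) = -K (N(K) = K - 2*K = -K)
W(N(k(-4)))² = (-(6 - 4)/(2*(-4)))² = (-(-1)*2/(2*4))² = (-1*(-¼))² = (¼)² = 1/16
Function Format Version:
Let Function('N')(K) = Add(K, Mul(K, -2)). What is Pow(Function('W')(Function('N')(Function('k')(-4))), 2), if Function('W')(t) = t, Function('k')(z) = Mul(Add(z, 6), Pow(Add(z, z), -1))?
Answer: Rational(1, 16) ≈ 0.062500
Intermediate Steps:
Function('k')(z) = Mul(Rational(1, 2), Pow(z, -1), Add(6, z)) (Function('k')(z) = Mul(Add(6, z), Pow(Mul(2, z), -1)) = Mul(Add(6, z), Mul(Rational(1, 2), Pow(z, -1))) = Mul(Rational(1, 2), Pow(z, -1), Add(6, z)))
Function('N')(K) = Mul(-1, K) (Function('N')(K) = Add(K, Mul(-2, K)) = Mul(-1, K))
Pow(Function('W')(Function('N')(Function('k')(-4))), 2) = Pow(Mul(-1, Mul(Rational(1, 2), Pow(-4, -1), Add(6, -4))), 2) = Pow(Mul(-1, Mul(Rational(1, 2), Rational(-1, 4), 2)), 2) = Pow(Mul(-1, Rational(-1, 4)), 2) = Pow(Rational(1, 4), 2) = Rational(1, 16)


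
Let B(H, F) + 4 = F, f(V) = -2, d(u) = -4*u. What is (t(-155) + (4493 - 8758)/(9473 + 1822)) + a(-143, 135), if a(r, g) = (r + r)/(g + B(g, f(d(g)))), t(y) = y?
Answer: -15308272/97137 ≈ -157.59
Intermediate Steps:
B(H, F) = -4 + F
a(r, g) = 2*r/(-6 + g) (a(r, g) = (r + r)/(g + (-4 - 2)) = (2*r)/(g - 6) = (2*r)/(-6 + g) = 2*r/(-6 + g))
(t(-155) + (4493 - 8758)/(9473 + 1822)) + a(-143, 135) = (-155 + (4493 - 8758)/(9473 + 1822)) + 2*(-143)/(-6 + 135) = (-155 - 4265/11295) + 2*(-143)/129 = (-155 - 4265*1/11295) + 2*(-143)*(1/129) = (-155 - 853/2259) - 286/129 = -350998/2259 - 286/129 = -15308272/97137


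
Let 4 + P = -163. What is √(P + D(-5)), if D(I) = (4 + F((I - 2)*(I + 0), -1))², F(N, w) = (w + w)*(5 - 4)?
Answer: I*√163 ≈ 12.767*I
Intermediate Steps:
P = -167 (P = -4 - 163 = -167)
F(N, w) = 2*w (F(N, w) = (2*w)*1 = 2*w)
D(I) = 4 (D(I) = (4 + 2*(-1))² = (4 - 2)² = 2² = 4)
√(P + D(-5)) = √(-167 + 4) = √(-163) = I*√163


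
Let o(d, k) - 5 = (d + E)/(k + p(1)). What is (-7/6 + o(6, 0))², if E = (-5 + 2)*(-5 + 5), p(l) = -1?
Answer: 169/36 ≈ 4.6944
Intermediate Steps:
E = 0 (E = -3*0 = 0)
o(d, k) = 5 + d/(-1 + k) (o(d, k) = 5 + (d + 0)/(k - 1) = 5 + d/(-1 + k))
(-7/6 + o(6, 0))² = (-7/6 + (-5 + 6 + 5*0)/(-1 + 0))² = (-7*⅙ + (-5 + 6 + 0)/(-1))² = (-7/6 - 1*1)² = (-7/6 - 1)² = (-13/6)² = 169/36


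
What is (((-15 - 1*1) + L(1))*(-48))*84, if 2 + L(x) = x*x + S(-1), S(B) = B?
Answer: 72576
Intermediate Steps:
L(x) = -3 + x**2 (L(x) = -2 + (x*x - 1) = -2 + (x**2 - 1) = -2 + (-1 + x**2) = -3 + x**2)
(((-15 - 1*1) + L(1))*(-48))*84 = (((-15 - 1*1) + (-3 + 1**2))*(-48))*84 = (((-15 - 1) + (-3 + 1))*(-48))*84 = ((-16 - 2)*(-48))*84 = -18*(-48)*84 = 864*84 = 72576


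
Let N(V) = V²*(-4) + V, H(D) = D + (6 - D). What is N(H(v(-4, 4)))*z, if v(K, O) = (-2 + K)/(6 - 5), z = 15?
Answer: -2070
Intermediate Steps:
v(K, O) = -2 + K (v(K, O) = (-2 + K)/1 = (-2 + K)*1 = -2 + K)
H(D) = 6
N(V) = V - 4*V² (N(V) = -4*V² + V = V - 4*V²)
N(H(v(-4, 4)))*z = (6*(1 - 4*6))*15 = (6*(1 - 24))*15 = (6*(-23))*15 = -138*15 = -2070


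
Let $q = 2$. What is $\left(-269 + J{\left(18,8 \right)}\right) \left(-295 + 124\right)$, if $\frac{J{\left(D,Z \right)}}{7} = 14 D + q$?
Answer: $-258039$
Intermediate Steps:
$J{\left(D,Z \right)} = 14 + 98 D$ ($J{\left(D,Z \right)} = 7 \left(14 D + 2\right) = 7 \left(2 + 14 D\right) = 14 + 98 D$)
$\left(-269 + J{\left(18,8 \right)}\right) \left(-295 + 124\right) = \left(-269 + \left(14 + 98 \cdot 18\right)\right) \left(-295 + 124\right) = \left(-269 + \left(14 + 1764\right)\right) \left(-171\right) = \left(-269 + 1778\right) \left(-171\right) = 1509 \left(-171\right) = -258039$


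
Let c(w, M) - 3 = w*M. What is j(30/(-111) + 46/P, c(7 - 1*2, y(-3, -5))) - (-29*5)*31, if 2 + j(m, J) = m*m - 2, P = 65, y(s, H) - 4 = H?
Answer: 25977162979/5784025 ≈ 4491.2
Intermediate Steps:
y(s, H) = 4 + H
c(w, M) = 3 + M*w (c(w, M) = 3 + w*M = 3 + M*w)
j(m, J) = -4 + m² (j(m, J) = -2 + (m*m - 2) = -2 + (m² - 2) = -2 + (-2 + m²) = -4 + m²)
j(30/(-111) + 46/P, c(7 - 1*2, y(-3, -5))) - (-29*5)*31 = (-4 + (30/(-111) + 46/65)²) - (-29*5)*31 = (-4 + (30*(-1/111) + 46*(1/65))²) - (-145)*31 = (-4 + (-10/37 + 46/65)²) - 1*(-4495) = (-4 + (1052/2405)²) + 4495 = (-4 + 1106704/5784025) + 4495 = -22029396/5784025 + 4495 = 25977162979/5784025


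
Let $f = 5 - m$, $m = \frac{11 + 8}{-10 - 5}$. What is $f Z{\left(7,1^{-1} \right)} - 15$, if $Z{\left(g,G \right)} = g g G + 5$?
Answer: $\frac{1617}{5} \approx 323.4$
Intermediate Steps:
$m = - \frac{19}{15}$ ($m = \frac{19}{-15} = 19 \left(- \frac{1}{15}\right) = - \frac{19}{15} \approx -1.2667$)
$Z{\left(g,G \right)} = 5 + G g^{2}$ ($Z{\left(g,G \right)} = g^{2} G + 5 = G g^{2} + 5 = 5 + G g^{2}$)
$f = \frac{94}{15}$ ($f = 5 - - \frac{19}{15} = 5 + \frac{19}{15} = \frac{94}{15} \approx 6.2667$)
$f Z{\left(7,1^{-1} \right)} - 15 = \frac{94 \left(5 + \frac{7^{2}}{1}\right)}{15} - 15 = \frac{94 \left(5 + 1 \cdot 49\right)}{15} - 15 = \frac{94 \left(5 + 49\right)}{15} - 15 = \frac{94}{15} \cdot 54 - 15 = \frac{1692}{5} - 15 = \frac{1617}{5}$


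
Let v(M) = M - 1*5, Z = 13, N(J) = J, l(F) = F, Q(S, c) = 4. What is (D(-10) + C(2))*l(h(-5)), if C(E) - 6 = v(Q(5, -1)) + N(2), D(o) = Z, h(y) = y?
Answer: -100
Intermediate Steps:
D(o) = 13
v(M) = -5 + M (v(M) = M - 5 = -5 + M)
C(E) = 7 (C(E) = 6 + ((-5 + 4) + 2) = 6 + (-1 + 2) = 6 + 1 = 7)
(D(-10) + C(2))*l(h(-5)) = (13 + 7)*(-5) = 20*(-5) = -100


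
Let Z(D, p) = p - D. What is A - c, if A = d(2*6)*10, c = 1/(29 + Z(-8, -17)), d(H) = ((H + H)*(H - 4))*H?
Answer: 460799/20 ≈ 23040.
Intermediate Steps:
d(H) = 2*H²*(-4 + H) (d(H) = ((2*H)*(-4 + H))*H = (2*H*(-4 + H))*H = 2*H²*(-4 + H))
c = 1/20 (c = 1/(29 + (-17 - 1*(-8))) = 1/(29 + (-17 + 8)) = 1/(29 - 9) = 1/20 ≈ 0.050000)
A = 23040 (A = (2*(2*6)²*(-4 + 2*6))*10 = (2*12²*(-4 + 12))*10 = (2*144*8)*10 = 2304*10 = 23040)
A - c = 23040 - 1*1/20 = 23040 - 1/20 = 460799/20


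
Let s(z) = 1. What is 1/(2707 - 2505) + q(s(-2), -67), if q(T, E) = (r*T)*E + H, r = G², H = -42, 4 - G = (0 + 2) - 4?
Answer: -495707/202 ≈ -2454.0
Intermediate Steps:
G = 6 (G = 4 - ((0 + 2) - 4) = 4 - (2 - 4) = 4 - 1*(-2) = 4 + 2 = 6)
r = 36 (r = 6² = 36)
q(T, E) = -42 + 36*E*T (q(T, E) = (36*T)*E - 42 = 36*E*T - 42 = -42 + 36*E*T)
1/(2707 - 2505) + q(s(-2), -67) = 1/(2707 - 2505) + (-42 + 36*(-67)*1) = 1/202 + (-42 - 2412) = 1/202 - 2454 = -495707/202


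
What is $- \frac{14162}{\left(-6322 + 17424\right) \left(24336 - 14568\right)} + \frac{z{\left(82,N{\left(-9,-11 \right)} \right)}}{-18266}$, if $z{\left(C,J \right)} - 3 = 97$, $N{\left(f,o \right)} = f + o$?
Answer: $- \frac{2775779173}{495211060344} \approx -0.0056052$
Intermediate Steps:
$z{\left(C,J \right)} = 100$ ($z{\left(C,J \right)} = 3 + 97 = 100$)
$- \frac{14162}{\left(-6322 + 17424\right) \left(24336 - 14568\right)} + \frac{z{\left(82,N{\left(-9,-11 \right)} \right)}}{-18266} = - \frac{14162}{\left(-6322 + 17424\right) \left(24336 - 14568\right)} + \frac{100}{-18266} = - \frac{14162}{11102 \cdot 9768} + 100 \left(- \frac{1}{18266}\right) = - \frac{14162}{108444336} - \frac{50}{9133} = \left(-14162\right) \frac{1}{108444336} - \frac{50}{9133} = - \frac{7081}{54222168} - \frac{50}{9133} = - \frac{2775779173}{495211060344}$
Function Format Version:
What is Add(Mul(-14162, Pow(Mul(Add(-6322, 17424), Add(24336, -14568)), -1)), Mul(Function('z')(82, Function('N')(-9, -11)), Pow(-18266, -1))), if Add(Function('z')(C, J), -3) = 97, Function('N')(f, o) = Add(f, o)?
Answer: Rational(-2775779173, 495211060344) ≈ -0.0056052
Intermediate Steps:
Function('z')(C, J) = 100 (Function('z')(C, J) = Add(3, 97) = 100)
Add(Mul(-14162, Pow(Mul(Add(-6322, 17424), Add(24336, -14568)), -1)), Mul(Function('z')(82, Function('N')(-9, -11)), Pow(-18266, -1))) = Add(Mul(-14162, Pow(Mul(Add(-6322, 17424), Add(24336, -14568)), -1)), Mul(100, Pow(-18266, -1))) = Add(Mul(-14162, Pow(Mul(11102, 9768), -1)), Mul(100, Rational(-1, 18266))) = Add(Mul(-14162, Pow(108444336, -1)), Rational(-50, 9133)) = Add(Mul(-14162, Rational(1, 108444336)), Rational(-50, 9133)) = Add(Rational(-7081, 54222168), Rational(-50, 9133)) = Rational(-2775779173, 495211060344)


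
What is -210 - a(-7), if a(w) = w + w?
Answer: -196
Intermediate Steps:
a(w) = 2*w
-210 - a(-7) = -210 - 2*(-7) = -210 - 1*(-14) = -210 + 14 = -196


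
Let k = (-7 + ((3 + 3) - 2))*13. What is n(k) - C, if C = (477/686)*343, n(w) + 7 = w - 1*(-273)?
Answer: -23/2 ≈ -11.500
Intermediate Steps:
k = -39 (k = (-7 + (6 - 2))*13 = (-7 + 4)*13 = -3*13 = -39)
n(w) = 266 + w (n(w) = -7 + (w - 1*(-273)) = -7 + (w + 273) = -7 + (273 + w) = 266 + w)
C = 477/2 (C = (477*(1/686))*343 = (477/686)*343 = 477/2 ≈ 238.50)
n(k) - C = (266 - 39) - 1*477/2 = 227 - 477/2 = -23/2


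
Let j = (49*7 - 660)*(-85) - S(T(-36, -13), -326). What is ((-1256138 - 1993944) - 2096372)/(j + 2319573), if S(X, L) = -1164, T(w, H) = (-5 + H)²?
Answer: -2673227/1173841 ≈ -2.2773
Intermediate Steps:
j = 28109 (j = (49*7 - 660)*(-85) - 1*(-1164) = (343 - 660)*(-85) + 1164 = -317*(-85) + 1164 = 26945 + 1164 = 28109)
((-1256138 - 1993944) - 2096372)/(j + 2319573) = ((-1256138 - 1993944) - 2096372)/(28109 + 2319573) = (-3250082 - 2096372)/2347682 = -5346454*1/2347682 = -2673227/1173841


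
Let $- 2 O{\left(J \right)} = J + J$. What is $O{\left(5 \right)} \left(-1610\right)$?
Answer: $8050$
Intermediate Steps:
$O{\left(J \right)} = - J$ ($O{\left(J \right)} = - \frac{J + J}{2} = - \frac{2 J}{2} = - J$)
$O{\left(5 \right)} \left(-1610\right) = \left(-1\right) 5 \left(-1610\right) = \left(-5\right) \left(-1610\right) = 8050$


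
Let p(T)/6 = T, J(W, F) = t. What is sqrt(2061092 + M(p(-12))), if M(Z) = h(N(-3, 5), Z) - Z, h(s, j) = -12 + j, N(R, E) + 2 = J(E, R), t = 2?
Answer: 2*sqrt(515270) ≈ 1435.6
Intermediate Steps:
J(W, F) = 2
p(T) = 6*T
N(R, E) = 0 (N(R, E) = -2 + 2 = 0)
M(Z) = -12 (M(Z) = (-12 + Z) - Z = -12)
sqrt(2061092 + M(p(-12))) = sqrt(2061092 - 12) = sqrt(2061080) = 2*sqrt(515270)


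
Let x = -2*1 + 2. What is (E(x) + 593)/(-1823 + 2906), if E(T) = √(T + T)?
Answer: 593/1083 ≈ 0.54755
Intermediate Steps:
x = 0 (x = -2 + 2 = 0)
E(T) = √2*√T (E(T) = √(2*T) = √2*√T)
(E(x) + 593)/(-1823 + 2906) = (√2*√0 + 593)/(-1823 + 2906) = (√2*0 + 593)/1083 = (0 + 593)*(1/1083) = 593*(1/1083) = 593/1083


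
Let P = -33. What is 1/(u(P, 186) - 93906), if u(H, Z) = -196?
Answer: -1/94102 ≈ -1.0627e-5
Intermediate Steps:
1/(u(P, 186) - 93906) = 1/(-196 - 93906) = 1/(-94102) = -1/94102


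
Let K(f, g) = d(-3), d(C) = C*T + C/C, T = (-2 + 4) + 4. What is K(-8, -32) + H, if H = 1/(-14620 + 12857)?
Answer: -29972/1763 ≈ -17.001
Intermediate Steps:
T = 6 (T = 2 + 4 = 6)
d(C) = 1 + 6*C (d(C) = C*6 + C/C = 6*C + 1 = 1 + 6*C)
K(f, g) = -17 (K(f, g) = 1 + 6*(-3) = 1 - 18 = -17)
H = -1/1763 (H = 1/(-1763) = -1/1763 ≈ -0.00056721)
K(-8, -32) + H = -17 - 1/1763 = -29972/1763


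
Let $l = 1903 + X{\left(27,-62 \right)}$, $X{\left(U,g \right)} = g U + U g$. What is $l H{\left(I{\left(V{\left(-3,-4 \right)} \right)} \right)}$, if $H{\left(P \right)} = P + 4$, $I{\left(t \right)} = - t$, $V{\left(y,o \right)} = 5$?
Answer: $1445$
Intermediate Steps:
$X{\left(U,g \right)} = 2 U g$ ($X{\left(U,g \right)} = U g + U g = 2 U g$)
$l = -1445$ ($l = 1903 + 2 \cdot 27 \left(-62\right) = 1903 - 3348 = -1445$)
$H{\left(P \right)} = 4 + P$
$l H{\left(I{\left(V{\left(-3,-4 \right)} \right)} \right)} = - 1445 \left(4 - 5\right) = \left(-1445\right) \left(-1\right) = 1445$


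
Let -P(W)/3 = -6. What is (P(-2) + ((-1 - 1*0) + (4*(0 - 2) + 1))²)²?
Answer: 6724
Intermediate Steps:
P(W) = 18 (P(W) = -3*(-6) = 18)
(P(-2) + ((-1 - 1*0) + (4*(0 - 2) + 1))²)² = (18 + ((-1 - 1*0) + (4*(0 - 2) + 1))²)² = (18 + ((-1 + 0) + (4*(-2) + 1))²)² = (18 + (-1 + (-8 + 1))²)² = (18 + (-1 - 7)²)² = (18 + (-8)²)² = (18 + 64)² = 82² = 6724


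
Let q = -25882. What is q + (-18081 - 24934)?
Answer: -68897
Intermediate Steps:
q + (-18081 - 24934) = -25882 + (-18081 - 24934) = -25882 - 43015 = -68897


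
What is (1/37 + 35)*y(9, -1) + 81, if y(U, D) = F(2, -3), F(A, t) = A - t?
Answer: 9477/37 ≈ 256.14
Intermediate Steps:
y(U, D) = 5 (y(U, D) = 2 - 1*(-3) = 2 + 3 = 5)
(1/37 + 35)*y(9, -1) + 81 = (1/37 + 35)*5 + 81 = (1296/37)*5 + 81 = 6480/37 + 81 = 9477/37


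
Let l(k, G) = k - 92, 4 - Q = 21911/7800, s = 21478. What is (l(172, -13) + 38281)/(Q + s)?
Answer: 299215800/167537689 ≈ 1.7860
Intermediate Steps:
Q = 9289/7800 (Q = 4 - 21911/7800 = 9289/7800 ≈ 1.1909)
l(k, G) = -92 + k
(l(172, -13) + 38281)/(Q + s) = ((-92 + 172) + 38281)/(9289/7800 + 21478) = (80 + 38281)/(167537689/7800) = 38361*(7800/167537689) = 299215800/167537689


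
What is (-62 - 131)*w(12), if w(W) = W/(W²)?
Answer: -193/12 ≈ -16.083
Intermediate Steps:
w(W) = 1/W (w(W) = W/W² = 1/W)
(-62 - 131)*w(12) = (-62 - 131)/12 = -193*1/12 = -193/12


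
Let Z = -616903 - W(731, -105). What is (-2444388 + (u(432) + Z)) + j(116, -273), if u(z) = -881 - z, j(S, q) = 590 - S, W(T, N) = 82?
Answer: -3062212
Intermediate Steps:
Z = -616985 (Z = -616903 - 1*82 = -616903 - 82 = -616985)
(-2444388 + (u(432) + Z)) + j(116, -273) = (-2444388 + ((-881 - 1*432) - 616985)) + (590 - 1*116) = (-2444388 + ((-881 - 432) - 616985)) + (590 - 116) = (-2444388 + (-1313 - 616985)) + 474 = (-2444388 - 618298) + 474 = -3062686 + 474 = -3062212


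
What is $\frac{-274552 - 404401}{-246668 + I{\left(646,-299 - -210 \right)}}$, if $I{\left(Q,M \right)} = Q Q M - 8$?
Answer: $\frac{678953}{37387800} \approx 0.01816$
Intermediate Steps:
$I{\left(Q,M \right)} = -8 + M Q^{2}$ ($I{\left(Q,M \right)} = Q^{2} M - 8 = M Q^{2} - 8 = -8 + M Q^{2}$)
$\frac{-274552 - 404401}{-246668 + I{\left(646,-299 - -210 \right)}} = \frac{-274552 - 404401}{-246668 + \left(-8 + \left(-299 - -210\right) 646^{2}\right)} = - \frac{678953}{-246668 + \left(-8 + \left(-299 + 210\right) 417316\right)} = - \frac{678953}{-246668 - 37141132} = - \frac{678953}{-37387800} = \left(-678953\right) \left(- \frac{1}{37387800}\right) = \frac{678953}{37387800}$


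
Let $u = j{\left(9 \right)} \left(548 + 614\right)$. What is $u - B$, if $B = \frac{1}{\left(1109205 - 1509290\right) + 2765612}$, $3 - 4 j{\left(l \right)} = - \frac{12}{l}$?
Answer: $\frac{1985202825}{1577018} \approx 1258.8$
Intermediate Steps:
$j{\left(l \right)} = \frac{3}{4} + \frac{3}{l}$ ($j{\left(l \right)} = \frac{3}{4} - \frac{\left(-12\right) \frac{1}{l}}{4} = \frac{3}{4} + \frac{3}{l}$)
$B = \frac{1}{2365527}$ ($B = \frac{1}{\left(1109205 - 1509290\right) + 2765612} = \frac{1}{-400085 + 2765612} = \frac{1}{2365527} \approx 4.2274 \cdot 10^{-7}$)
$u = \frac{7553}{6}$ ($u = \left(\frac{3}{4} + \frac{3}{9}\right) \left(548 + 614\right) = \left(\frac{3}{4} + 3 \cdot \frac{1}{9}\right) 1162 = \left(\frac{3}{4} + \frac{1}{3}\right) 1162 = \frac{13}{12} \cdot 1162 = \frac{7553}{6} \approx 1258.8$)
$u - B = \frac{7553}{6} - \frac{1}{2365527} = \frac{1985202825}{1577018}$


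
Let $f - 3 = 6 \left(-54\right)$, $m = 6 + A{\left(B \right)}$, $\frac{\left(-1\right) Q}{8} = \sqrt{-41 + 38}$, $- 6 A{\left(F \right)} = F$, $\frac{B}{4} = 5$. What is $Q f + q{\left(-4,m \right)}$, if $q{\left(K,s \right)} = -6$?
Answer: $-6 + 2568 i \sqrt{3} \approx -6.0 + 4447.9 i$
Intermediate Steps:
$B = 20$ ($B = 4 \cdot 5 = 20$)
$A{\left(F \right)} = - \frac{F}{6}$
$Q = - 8 i \sqrt{3}$ ($Q = - 8 \sqrt{-41 + 38} = - 8 \sqrt{-3} = - 8 i \sqrt{3} \approx - 13.856 i$)
$m = \frac{8}{3}$ ($m = 6 - \frac{10}{3} = \frac{8}{3} \approx 2.6667$)
$f = -321$ ($f = 3 + 6 \left(-54\right) = 3 - 324 = -321$)
$Q f + q{\left(-4,m \right)} = - 8 i \sqrt{3} \left(-321\right) - 6 = 2568 i \sqrt{3} - 6 = -6 + 2568 i \sqrt{3}$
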